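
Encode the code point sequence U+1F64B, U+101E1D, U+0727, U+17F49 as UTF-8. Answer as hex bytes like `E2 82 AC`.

U+1F64B: 4-byte form → F0 9F 99 8B.
U+101E1D: 4-byte form → F4 81 B8 9D.
U+0727: 2-byte form → DC A7.
U+17F49: 4-byte form → F0 97 BD 89.
Concatenated (14 bytes): F0 9F 99 8B F4 81 B8 9D DC A7 F0 97 BD 89.

F0 9F 99 8B F4 81 B8 9D DC A7 F0 97 BD 89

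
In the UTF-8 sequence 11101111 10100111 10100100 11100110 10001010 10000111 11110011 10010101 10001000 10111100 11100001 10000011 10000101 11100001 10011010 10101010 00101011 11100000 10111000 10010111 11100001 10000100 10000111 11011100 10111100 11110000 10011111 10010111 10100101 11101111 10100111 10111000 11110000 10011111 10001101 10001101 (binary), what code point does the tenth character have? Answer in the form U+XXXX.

U+1F5E5

Offset 0: leading byte 0xEF = 11101111 → 3-byte char #1 = EF A7 A4.
Offset 3: leading byte 0xE6 = 11100110 → 3-byte char #2 = E6 8A 87.
Offset 6: leading byte 0xF3 = 11110011 → 4-byte char #3 = F3 95 88 BC.
Offset 10: leading byte 0xE1 = 11100001 → 3-byte char #4 = E1 83 85.
Offset 13: leading byte 0xE1 = 11100001 → 3-byte char #5 = E1 9A AA.
Offset 16: leading byte 0x2B = 00101011 → 1-byte char #6 = 2B.
Offset 17: leading byte 0xE0 = 11100000 → 3-byte char #7 = E0 B8 97.
Offset 20: leading byte 0xE1 = 11100001 → 3-byte char #8 = E1 84 87.
Offset 23: leading byte 0xDC = 11011100 → 2-byte char #9 = DC BC.
Offset 25: leading byte 0xF0 = 11110000 → 4-byte char #10 = F0 9F 97 A5.
Leading byte 0xF0 = 11110000 matches 11110xxx → 4-byte sequence.
Byte 1: 0xF0 = 11110000, payload 000 (3 bits).
Byte 2: 0x9F = 10011111 (10xxxxxx ✓), payload 011111.
Byte 3: 0x97 = 10010111 (10xxxxxx ✓), payload 010111.
Byte 4: 0xA5 = 10100101 (10xxxxxx ✓), payload 100101.
Concatenate: 000011111010111100101 = 0x1F5E5 (21 bits → U+1F5E5).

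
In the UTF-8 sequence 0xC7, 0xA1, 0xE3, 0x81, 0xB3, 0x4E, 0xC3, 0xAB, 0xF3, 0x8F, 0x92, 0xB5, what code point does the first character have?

U+01E1

Offset 0: leading byte 0xC7 = 11000111 → 2-byte char #1 = C7 A1.
Leading byte 0xC7 = 11000111 matches 110xxxxx → 2-byte sequence.
Byte 1: 0xC7 = 11000111, payload 00111 (5 bits).
Byte 2: 0xA1 = 10100001 (10xxxxxx ✓), payload 100001.
Concatenate: 00111100001 = 0x1E1 (11 bits → U+01E1).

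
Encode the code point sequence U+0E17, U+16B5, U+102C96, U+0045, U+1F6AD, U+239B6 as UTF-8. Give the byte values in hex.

E0 B8 97 E1 9A B5 F4 82 B2 96 45 F0 9F 9A AD F0 A3 A6 B6

U+0E17: 3-byte form → E0 B8 97.
U+16B5: 3-byte form → E1 9A B5.
U+102C96: 4-byte form → F4 82 B2 96.
U+0045: 1-byte form → 45.
U+1F6AD: 4-byte form → F0 9F 9A AD.
U+239B6: 4-byte form → F0 A3 A6 B6.
Concatenated (19 bytes): E0 B8 97 E1 9A B5 F4 82 B2 96 45 F0 9F 9A AD F0 A3 A6 B6.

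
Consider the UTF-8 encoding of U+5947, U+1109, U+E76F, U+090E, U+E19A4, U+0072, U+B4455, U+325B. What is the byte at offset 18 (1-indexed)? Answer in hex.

0xF2

1-indexed offset 18 is 0-indexed offset 17.
U+5947 → 3-byte form E5 A5 87 at offsets 0–2.
U+1109 → 3-byte form E1 84 89 at offsets 3–5.
U+E76F → 3-byte form EE 9D AF at offsets 6–8.
U+090E → 3-byte form E0 A4 8E at offsets 9–11.
U+E19A4 → 4-byte form F3 A1 A6 A4 at offsets 12–15.
U+0072 → 1-byte form 72 at offsets 16–16.
U+B4455 → 4-byte form F2 B4 91 95 at offsets 17–20.
Offset 17 falls in char 7's range; it's byte 1 of F2 B4 91 95 = 0xF2.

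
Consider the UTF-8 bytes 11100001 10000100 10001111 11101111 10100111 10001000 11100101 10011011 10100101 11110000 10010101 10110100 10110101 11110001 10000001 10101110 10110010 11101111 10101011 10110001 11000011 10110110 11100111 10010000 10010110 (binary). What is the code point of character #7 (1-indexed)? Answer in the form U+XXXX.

U+00F6

Offset 0: leading byte 0xE1 = 11100001 → 3-byte char #1 = E1 84 8F.
Offset 3: leading byte 0xEF = 11101111 → 3-byte char #2 = EF A7 88.
Offset 6: leading byte 0xE5 = 11100101 → 3-byte char #3 = E5 9B A5.
Offset 9: leading byte 0xF0 = 11110000 → 4-byte char #4 = F0 95 B4 B5.
Offset 13: leading byte 0xF1 = 11110001 → 4-byte char #5 = F1 81 AE B2.
Offset 17: leading byte 0xEF = 11101111 → 3-byte char #6 = EF AB B1.
Offset 20: leading byte 0xC3 = 11000011 → 2-byte char #7 = C3 B6.
Leading byte 0xC3 = 11000011 matches 110xxxxx → 2-byte sequence.
Byte 1: 0xC3 = 11000011, payload 00011 (5 bits).
Byte 2: 0xB6 = 10110110 (10xxxxxx ✓), payload 110110.
Concatenate: 00011110110 = 0xF6 (11 bits → U+00F6).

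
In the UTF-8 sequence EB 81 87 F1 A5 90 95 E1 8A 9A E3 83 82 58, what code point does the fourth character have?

Offset 0: leading byte 0xEB = 11101011 → 3-byte char #1 = EB 81 87.
Offset 3: leading byte 0xF1 = 11110001 → 4-byte char #2 = F1 A5 90 95.
Offset 7: leading byte 0xE1 = 11100001 → 3-byte char #3 = E1 8A 9A.
Offset 10: leading byte 0xE3 = 11100011 → 3-byte char #4 = E3 83 82.
Leading byte 0xE3 = 11100011 matches 1110xxxx → 3-byte sequence.
Byte 1: 0xE3 = 11100011, payload 0011 (4 bits).
Byte 2: 0x83 = 10000011 (10xxxxxx ✓), payload 000011.
Byte 3: 0x82 = 10000010 (10xxxxxx ✓), payload 000010.
Concatenate: 0011000011000010 = 0x30C2 (16 bits → U+30C2).

U+30C2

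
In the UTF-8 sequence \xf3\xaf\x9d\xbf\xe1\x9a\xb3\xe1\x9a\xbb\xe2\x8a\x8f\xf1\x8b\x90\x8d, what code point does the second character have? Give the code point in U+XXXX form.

U+16B3

Offset 0: leading byte 0xF3 = 11110011 → 4-byte char #1 = F3 AF 9D BF.
Offset 4: leading byte 0xE1 = 11100001 → 3-byte char #2 = E1 9A B3.
Leading byte 0xE1 = 11100001 matches 1110xxxx → 3-byte sequence.
Byte 1: 0xE1 = 11100001, payload 0001 (4 bits).
Byte 2: 0x9A = 10011010 (10xxxxxx ✓), payload 011010.
Byte 3: 0xB3 = 10110011 (10xxxxxx ✓), payload 110011.
Concatenate: 0001011010110011 = 0x16B3 (16 bits → U+16B3).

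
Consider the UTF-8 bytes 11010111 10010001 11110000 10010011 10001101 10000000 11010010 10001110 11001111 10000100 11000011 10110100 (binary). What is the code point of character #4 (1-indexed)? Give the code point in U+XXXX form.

Offset 0: leading byte 0xD7 = 11010111 → 2-byte char #1 = D7 91.
Offset 2: leading byte 0xF0 = 11110000 → 4-byte char #2 = F0 93 8D 80.
Offset 6: leading byte 0xD2 = 11010010 → 2-byte char #3 = D2 8E.
Offset 8: leading byte 0xCF = 11001111 → 2-byte char #4 = CF 84.
Leading byte 0xCF = 11001111 matches 110xxxxx → 2-byte sequence.
Byte 1: 0xCF = 11001111, payload 01111 (5 bits).
Byte 2: 0x84 = 10000100 (10xxxxxx ✓), payload 000100.
Concatenate: 01111000100 = 0x3C4 (11 bits → U+03C4).

U+03C4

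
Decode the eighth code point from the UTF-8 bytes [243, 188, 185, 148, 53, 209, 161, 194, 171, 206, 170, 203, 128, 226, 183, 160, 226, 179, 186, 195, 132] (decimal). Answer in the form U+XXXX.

Offset 0: leading byte 0xF3 = 11110011 → 4-byte char #1 = F3 BC B9 94.
Offset 4: leading byte 0x35 = 00110101 → 1-byte char #2 = 35.
Offset 5: leading byte 0xD1 = 11010001 → 2-byte char #3 = D1 A1.
Offset 7: leading byte 0xC2 = 11000010 → 2-byte char #4 = C2 AB.
Offset 9: leading byte 0xCE = 11001110 → 2-byte char #5 = CE AA.
Offset 11: leading byte 0xCB = 11001011 → 2-byte char #6 = CB 80.
Offset 13: leading byte 0xE2 = 11100010 → 3-byte char #7 = E2 B7 A0.
Offset 16: leading byte 0xE2 = 11100010 → 3-byte char #8 = E2 B3 BA.
Leading byte 0xE2 = 11100010 matches 1110xxxx → 3-byte sequence.
Byte 1: 0xE2 = 11100010, payload 0010 (4 bits).
Byte 2: 0xB3 = 10110011 (10xxxxxx ✓), payload 110011.
Byte 3: 0xBA = 10111010 (10xxxxxx ✓), payload 111010.
Concatenate: 0010110011111010 = 0x2CFA (16 bits → U+2CFA).

U+2CFA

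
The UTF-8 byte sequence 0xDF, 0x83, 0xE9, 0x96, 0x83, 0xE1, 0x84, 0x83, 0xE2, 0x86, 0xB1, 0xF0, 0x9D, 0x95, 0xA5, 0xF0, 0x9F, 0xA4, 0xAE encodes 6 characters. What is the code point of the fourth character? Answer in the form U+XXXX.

U+21B1

Offset 0: leading byte 0xDF = 11011111 → 2-byte char #1 = DF 83.
Offset 2: leading byte 0xE9 = 11101001 → 3-byte char #2 = E9 96 83.
Offset 5: leading byte 0xE1 = 11100001 → 3-byte char #3 = E1 84 83.
Offset 8: leading byte 0xE2 = 11100010 → 3-byte char #4 = E2 86 B1.
Leading byte 0xE2 = 11100010 matches 1110xxxx → 3-byte sequence.
Byte 1: 0xE2 = 11100010, payload 0010 (4 bits).
Byte 2: 0x86 = 10000110 (10xxxxxx ✓), payload 000110.
Byte 3: 0xB1 = 10110001 (10xxxxxx ✓), payload 110001.
Concatenate: 0010000110110001 = 0x21B1 (16 bits → U+21B1).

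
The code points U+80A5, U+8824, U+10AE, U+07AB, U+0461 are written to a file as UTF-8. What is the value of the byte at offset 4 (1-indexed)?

0xE8

1-indexed offset 4 is 0-indexed offset 3.
U+80A5 → 3-byte form E8 82 A5 at offsets 0–2.
U+8824 → 3-byte form E8 A0 A4 at offsets 3–5.
Offset 3 falls in char 2's range; it's byte 1 of E8 A0 A4 = 0xE8.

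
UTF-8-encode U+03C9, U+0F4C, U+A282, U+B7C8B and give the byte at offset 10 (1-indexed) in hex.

0xB7

1-indexed offset 10 is 0-indexed offset 9.
U+03C9 → 2-byte form CF 89 at offsets 0–1.
U+0F4C → 3-byte form E0 BD 8C at offsets 2–4.
U+A282 → 3-byte form EA 8A 82 at offsets 5–7.
U+B7C8B → 4-byte form F2 B7 B2 8B at offsets 8–11.
Offset 9 falls in char 4's range; it's byte 2 of F2 B7 B2 8B = 0xB7.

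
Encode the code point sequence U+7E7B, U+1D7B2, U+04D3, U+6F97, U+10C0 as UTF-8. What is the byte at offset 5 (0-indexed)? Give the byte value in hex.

U+7E7B → 3-byte form E7 B9 BB at offsets 0–2.
U+1D7B2 → 4-byte form F0 9D 9E B2 at offsets 3–6.
Offset 5 falls in char 2's range; it's byte 3 of F0 9D 9E B2 = 0x9E.

0x9E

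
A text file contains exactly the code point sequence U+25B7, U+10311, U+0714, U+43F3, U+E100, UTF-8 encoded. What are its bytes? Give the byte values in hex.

E2 96 B7 F0 90 8C 91 DC 94 E4 8F B3 EE 84 80

U+25B7: 3-byte form → E2 96 B7.
U+10311: 4-byte form → F0 90 8C 91.
U+0714: 2-byte form → DC 94.
U+43F3: 3-byte form → E4 8F B3.
U+E100: 3-byte form → EE 84 80.
Concatenated (15 bytes): E2 96 B7 F0 90 8C 91 DC 94 E4 8F B3 EE 84 80.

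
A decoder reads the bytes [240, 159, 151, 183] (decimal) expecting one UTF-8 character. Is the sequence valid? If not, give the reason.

Leading byte 0xF0 = 11110000 → 4-byte form.
Continuation bytes 0x9F=10011111, 0x97=10010111, 0xB7=10110111 all match 10xxxxxx.
Decoded value 0x1F5F7 is ≥ 0x10000 (shortest form) and not a surrogate.

valid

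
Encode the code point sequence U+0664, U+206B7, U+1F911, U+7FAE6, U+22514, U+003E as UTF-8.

U+0664: 2-byte form → D9 A4.
U+206B7: 4-byte form → F0 A0 9A B7.
U+1F911: 4-byte form → F0 9F A4 91.
U+7FAE6: 4-byte form → F1 BF AB A6.
U+22514: 4-byte form → F0 A2 94 94.
U+003E: 1-byte form → 3E.
Concatenated (19 bytes): D9 A4 F0 A0 9A B7 F0 9F A4 91 F1 BF AB A6 F0 A2 94 94 3E.

D9 A4 F0 A0 9A B7 F0 9F A4 91 F1 BF AB A6 F0 A2 94 94 3E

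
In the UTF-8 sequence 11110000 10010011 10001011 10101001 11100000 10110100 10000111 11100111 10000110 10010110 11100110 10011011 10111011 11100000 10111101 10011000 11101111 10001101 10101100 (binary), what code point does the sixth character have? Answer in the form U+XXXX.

U+F36C

Offset 0: leading byte 0xF0 = 11110000 → 4-byte char #1 = F0 93 8B A9.
Offset 4: leading byte 0xE0 = 11100000 → 3-byte char #2 = E0 B4 87.
Offset 7: leading byte 0xE7 = 11100111 → 3-byte char #3 = E7 86 96.
Offset 10: leading byte 0xE6 = 11100110 → 3-byte char #4 = E6 9B BB.
Offset 13: leading byte 0xE0 = 11100000 → 3-byte char #5 = E0 BD 98.
Offset 16: leading byte 0xEF = 11101111 → 3-byte char #6 = EF 8D AC.
Leading byte 0xEF = 11101111 matches 1110xxxx → 3-byte sequence.
Byte 1: 0xEF = 11101111, payload 1111 (4 bits).
Byte 2: 0x8D = 10001101 (10xxxxxx ✓), payload 001101.
Byte 3: 0xAC = 10101100 (10xxxxxx ✓), payload 101100.
Concatenate: 1111001101101100 = 0xF36C (16 bits → U+F36C).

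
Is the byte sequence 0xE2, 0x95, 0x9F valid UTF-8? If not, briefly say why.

Leading byte 0xE2 = 11100010 → 3-byte form.
Continuation bytes 0x95=10010101, 0x9F=10011111 all match 10xxxxxx.
Decoded value 0x255F is ≥ 0x800 (shortest form) and not a surrogate.

valid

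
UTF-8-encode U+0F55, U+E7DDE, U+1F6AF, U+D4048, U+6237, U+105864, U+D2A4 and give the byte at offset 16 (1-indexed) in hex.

0xE6

1-indexed offset 16 is 0-indexed offset 15.
U+0F55 → 3-byte form E0 BD 95 at offsets 0–2.
U+E7DDE → 4-byte form F3 A7 B7 9E at offsets 3–6.
U+1F6AF → 4-byte form F0 9F 9A AF at offsets 7–10.
U+D4048 → 4-byte form F3 94 81 88 at offsets 11–14.
U+6237 → 3-byte form E6 88 B7 at offsets 15–17.
Offset 15 falls in char 5's range; it's byte 1 of E6 88 B7 = 0xE6.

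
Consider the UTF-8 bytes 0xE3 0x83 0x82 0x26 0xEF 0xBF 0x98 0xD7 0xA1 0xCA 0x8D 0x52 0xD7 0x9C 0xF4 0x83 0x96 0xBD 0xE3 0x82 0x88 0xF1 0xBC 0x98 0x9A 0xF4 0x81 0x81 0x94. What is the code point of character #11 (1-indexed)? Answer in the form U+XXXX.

Offset 0: leading byte 0xE3 = 11100011 → 3-byte char #1 = E3 83 82.
Offset 3: leading byte 0x26 = 00100110 → 1-byte char #2 = 26.
Offset 4: leading byte 0xEF = 11101111 → 3-byte char #3 = EF BF 98.
Offset 7: leading byte 0xD7 = 11010111 → 2-byte char #4 = D7 A1.
Offset 9: leading byte 0xCA = 11001010 → 2-byte char #5 = CA 8D.
Offset 11: leading byte 0x52 = 01010010 → 1-byte char #6 = 52.
Offset 12: leading byte 0xD7 = 11010111 → 2-byte char #7 = D7 9C.
Offset 14: leading byte 0xF4 = 11110100 → 4-byte char #8 = F4 83 96 BD.
Offset 18: leading byte 0xE3 = 11100011 → 3-byte char #9 = E3 82 88.
Offset 21: leading byte 0xF1 = 11110001 → 4-byte char #10 = F1 BC 98 9A.
Offset 25: leading byte 0xF4 = 11110100 → 4-byte char #11 = F4 81 81 94.
Leading byte 0xF4 = 11110100 matches 11110xxx → 4-byte sequence.
Byte 1: 0xF4 = 11110100, payload 100 (3 bits).
Byte 2: 0x81 = 10000001 (10xxxxxx ✓), payload 000001.
Byte 3: 0x81 = 10000001 (10xxxxxx ✓), payload 000001.
Byte 4: 0x94 = 10010100 (10xxxxxx ✓), payload 010100.
Concatenate: 100000001000001010100 = 0x101054 (21 bits → U+101054).

U+101054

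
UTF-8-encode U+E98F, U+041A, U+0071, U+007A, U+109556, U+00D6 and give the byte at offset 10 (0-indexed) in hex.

U+E98F → 3-byte form EE A6 8F at offsets 0–2.
U+041A → 2-byte form D0 9A at offsets 3–4.
U+0071 → 1-byte form 71 at offsets 5–5.
U+007A → 1-byte form 7A at offsets 6–6.
U+109556 → 4-byte form F4 89 95 96 at offsets 7–10.
Offset 10 falls in char 5's range; it's byte 4 of F4 89 95 96 = 0x96.

0x96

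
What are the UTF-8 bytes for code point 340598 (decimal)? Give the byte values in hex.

U+53276 = 0x53276 = 340598 decimal. In range U+10000–U+10FFFF → 4-byte form: 11110xxx 10xxxxxx 10xxxxxx 10xxxxxx.
Binary (21 bits): 001010011001001110110.
Split 3+6+6+6: 001 | 010011 | 001001 | 110110.
Byte 1: 11110001 = 0xF1.
Byte 2: 10010011 = 0x93.
Byte 3: 10001001 = 0x89.
Byte 4: 10110110 = 0xB6.

F1 93 89 B6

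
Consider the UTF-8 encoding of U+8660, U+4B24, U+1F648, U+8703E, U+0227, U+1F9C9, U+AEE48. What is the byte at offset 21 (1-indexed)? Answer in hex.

1-indexed offset 21 is 0-indexed offset 20.
U+8660 → 3-byte form E8 99 A0 at offsets 0–2.
U+4B24 → 3-byte form E4 AC A4 at offsets 3–5.
U+1F648 → 4-byte form F0 9F 99 88 at offsets 6–9.
U+8703E → 4-byte form F2 87 80 BE at offsets 10–13.
U+0227 → 2-byte form C8 A7 at offsets 14–15.
U+1F9C9 → 4-byte form F0 9F A7 89 at offsets 16–19.
U+AEE48 → 4-byte form F2 AE B9 88 at offsets 20–23.
Offset 20 falls in char 7's range; it's byte 1 of F2 AE B9 88 = 0xF2.

0xF2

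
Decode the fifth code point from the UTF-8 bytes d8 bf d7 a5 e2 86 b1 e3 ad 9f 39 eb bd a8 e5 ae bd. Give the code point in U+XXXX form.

U+0039

Offset 0: leading byte 0xD8 = 11011000 → 2-byte char #1 = D8 BF.
Offset 2: leading byte 0xD7 = 11010111 → 2-byte char #2 = D7 A5.
Offset 4: leading byte 0xE2 = 11100010 → 3-byte char #3 = E2 86 B1.
Offset 7: leading byte 0xE3 = 11100011 → 3-byte char #4 = E3 AD 9F.
Offset 10: leading byte 0x39 = 00111001 → 1-byte char #5 = 39.
Leading byte 0x39 = 00111001 matches 0xxxxxxx → 1-byte sequence.
Byte 1: 0x39 = 00111001, payload 0111001 (7 bits).
Concatenate: 0111001 = 0x39 (7 bits → U+0039).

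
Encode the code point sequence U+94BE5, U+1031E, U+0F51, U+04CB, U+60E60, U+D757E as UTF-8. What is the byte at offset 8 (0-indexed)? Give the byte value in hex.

0xE0

U+94BE5 → 4-byte form F2 94 AF A5 at offsets 0–3.
U+1031E → 4-byte form F0 90 8C 9E at offsets 4–7.
U+0F51 → 3-byte form E0 BD 91 at offsets 8–10.
Offset 8 falls in char 3's range; it's byte 1 of E0 BD 91 = 0xE0.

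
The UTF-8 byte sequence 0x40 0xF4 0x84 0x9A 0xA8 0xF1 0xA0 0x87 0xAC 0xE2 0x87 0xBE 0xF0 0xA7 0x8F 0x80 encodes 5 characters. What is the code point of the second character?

Offset 0: leading byte 0x40 = 01000000 → 1-byte char #1 = 40.
Offset 1: leading byte 0xF4 = 11110100 → 4-byte char #2 = F4 84 9A A8.
Leading byte 0xF4 = 11110100 matches 11110xxx → 4-byte sequence.
Byte 1: 0xF4 = 11110100, payload 100 (3 bits).
Byte 2: 0x84 = 10000100 (10xxxxxx ✓), payload 000100.
Byte 3: 0x9A = 10011010 (10xxxxxx ✓), payload 011010.
Byte 4: 0xA8 = 10101000 (10xxxxxx ✓), payload 101000.
Concatenate: 100000100011010101000 = 0x1046A8 (21 bits → U+1046A8).

U+1046A8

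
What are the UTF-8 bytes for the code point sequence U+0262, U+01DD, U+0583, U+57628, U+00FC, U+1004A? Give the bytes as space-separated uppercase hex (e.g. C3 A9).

C9 A2 C7 9D D6 83 F1 97 98 A8 C3 BC F0 90 81 8A

U+0262: 2-byte form → C9 A2.
U+01DD: 2-byte form → C7 9D.
U+0583: 2-byte form → D6 83.
U+57628: 4-byte form → F1 97 98 A8.
U+00FC: 2-byte form → C3 BC.
U+1004A: 4-byte form → F0 90 81 8A.
Concatenated (16 bytes): C9 A2 C7 9D D6 83 F1 97 98 A8 C3 BC F0 90 81 8A.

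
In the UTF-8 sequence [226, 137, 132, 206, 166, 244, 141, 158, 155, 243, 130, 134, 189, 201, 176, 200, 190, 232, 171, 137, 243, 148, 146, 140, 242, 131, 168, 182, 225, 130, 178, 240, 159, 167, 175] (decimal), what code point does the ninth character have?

U+83A36

Offset 0: leading byte 0xE2 = 11100010 → 3-byte char #1 = E2 89 84.
Offset 3: leading byte 0xCE = 11001110 → 2-byte char #2 = CE A6.
Offset 5: leading byte 0xF4 = 11110100 → 4-byte char #3 = F4 8D 9E 9B.
Offset 9: leading byte 0xF3 = 11110011 → 4-byte char #4 = F3 82 86 BD.
Offset 13: leading byte 0xC9 = 11001001 → 2-byte char #5 = C9 B0.
Offset 15: leading byte 0xC8 = 11001000 → 2-byte char #6 = C8 BE.
Offset 17: leading byte 0xE8 = 11101000 → 3-byte char #7 = E8 AB 89.
Offset 20: leading byte 0xF3 = 11110011 → 4-byte char #8 = F3 94 92 8C.
Offset 24: leading byte 0xF2 = 11110010 → 4-byte char #9 = F2 83 A8 B6.
Leading byte 0xF2 = 11110010 matches 11110xxx → 4-byte sequence.
Byte 1: 0xF2 = 11110010, payload 010 (3 bits).
Byte 2: 0x83 = 10000011 (10xxxxxx ✓), payload 000011.
Byte 3: 0xA8 = 10101000 (10xxxxxx ✓), payload 101000.
Byte 4: 0xB6 = 10110110 (10xxxxxx ✓), payload 110110.
Concatenate: 010000011101000110110 = 0x83A36 (21 bits → U+83A36).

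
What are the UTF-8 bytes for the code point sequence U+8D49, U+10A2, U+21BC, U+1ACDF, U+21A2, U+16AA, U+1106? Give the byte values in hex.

E8 B5 89 E1 82 A2 E2 86 BC F0 9A B3 9F E2 86 A2 E1 9A AA E1 84 86

U+8D49: 3-byte form → E8 B5 89.
U+10A2: 3-byte form → E1 82 A2.
U+21BC: 3-byte form → E2 86 BC.
U+1ACDF: 4-byte form → F0 9A B3 9F.
U+21A2: 3-byte form → E2 86 A2.
U+16AA: 3-byte form → E1 9A AA.
U+1106: 3-byte form → E1 84 86.
Concatenated (22 bytes): E8 B5 89 E1 82 A2 E2 86 BC F0 9A B3 9F E2 86 A2 E1 9A AA E1 84 86.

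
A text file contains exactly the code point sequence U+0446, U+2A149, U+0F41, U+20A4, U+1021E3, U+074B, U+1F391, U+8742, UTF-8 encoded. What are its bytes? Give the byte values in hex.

D1 86 F0 AA 85 89 E0 BD 81 E2 82 A4 F4 82 87 A3 DD 8B F0 9F 8E 91 E8 9D 82

U+0446: 2-byte form → D1 86.
U+2A149: 4-byte form → F0 AA 85 89.
U+0F41: 3-byte form → E0 BD 81.
U+20A4: 3-byte form → E2 82 A4.
U+1021E3: 4-byte form → F4 82 87 A3.
U+074B: 2-byte form → DD 8B.
U+1F391: 4-byte form → F0 9F 8E 91.
U+8742: 3-byte form → E8 9D 82.
Concatenated (25 bytes): D1 86 F0 AA 85 89 E0 BD 81 E2 82 A4 F4 82 87 A3 DD 8B F0 9F 8E 91 E8 9D 82.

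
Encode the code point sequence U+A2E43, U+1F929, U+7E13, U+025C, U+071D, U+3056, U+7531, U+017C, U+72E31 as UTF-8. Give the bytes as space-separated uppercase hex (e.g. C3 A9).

U+A2E43: 4-byte form → F2 A2 B9 83.
U+1F929: 4-byte form → F0 9F A4 A9.
U+7E13: 3-byte form → E7 B8 93.
U+025C: 2-byte form → C9 9C.
U+071D: 2-byte form → DC 9D.
U+3056: 3-byte form → E3 81 96.
U+7531: 3-byte form → E7 94 B1.
U+017C: 2-byte form → C5 BC.
U+72E31: 4-byte form → F1 B2 B8 B1.
Concatenated (27 bytes): F2 A2 B9 83 F0 9F A4 A9 E7 B8 93 C9 9C DC 9D E3 81 96 E7 94 B1 C5 BC F1 B2 B8 B1.

F2 A2 B9 83 F0 9F A4 A9 E7 B8 93 C9 9C DC 9D E3 81 96 E7 94 B1 C5 BC F1 B2 B8 B1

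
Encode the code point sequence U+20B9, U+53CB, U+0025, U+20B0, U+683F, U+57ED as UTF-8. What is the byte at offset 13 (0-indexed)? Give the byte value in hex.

U+20B9 → 3-byte form E2 82 B9 at offsets 0–2.
U+53CB → 3-byte form E5 8F 8B at offsets 3–5.
U+0025 → 1-byte form 25 at offsets 6–6.
U+20B0 → 3-byte form E2 82 B0 at offsets 7–9.
U+683F → 3-byte form E6 A0 BF at offsets 10–12.
U+57ED → 3-byte form E5 9F AD at offsets 13–15.
Offset 13 falls in char 6's range; it's byte 1 of E5 9F AD = 0xE5.

0xE5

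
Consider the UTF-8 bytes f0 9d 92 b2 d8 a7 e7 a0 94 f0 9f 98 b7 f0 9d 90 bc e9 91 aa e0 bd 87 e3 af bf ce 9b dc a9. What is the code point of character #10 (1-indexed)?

U+0729

Offset 0: leading byte 0xF0 = 11110000 → 4-byte char #1 = F0 9D 92 B2.
Offset 4: leading byte 0xD8 = 11011000 → 2-byte char #2 = D8 A7.
Offset 6: leading byte 0xE7 = 11100111 → 3-byte char #3 = E7 A0 94.
Offset 9: leading byte 0xF0 = 11110000 → 4-byte char #4 = F0 9F 98 B7.
Offset 13: leading byte 0xF0 = 11110000 → 4-byte char #5 = F0 9D 90 BC.
Offset 17: leading byte 0xE9 = 11101001 → 3-byte char #6 = E9 91 AA.
Offset 20: leading byte 0xE0 = 11100000 → 3-byte char #7 = E0 BD 87.
Offset 23: leading byte 0xE3 = 11100011 → 3-byte char #8 = E3 AF BF.
Offset 26: leading byte 0xCE = 11001110 → 2-byte char #9 = CE 9B.
Offset 28: leading byte 0xDC = 11011100 → 2-byte char #10 = DC A9.
Leading byte 0xDC = 11011100 matches 110xxxxx → 2-byte sequence.
Byte 1: 0xDC = 11011100, payload 11100 (5 bits).
Byte 2: 0xA9 = 10101001 (10xxxxxx ✓), payload 101001.
Concatenate: 11100101001 = 0x729 (11 bits → U+0729).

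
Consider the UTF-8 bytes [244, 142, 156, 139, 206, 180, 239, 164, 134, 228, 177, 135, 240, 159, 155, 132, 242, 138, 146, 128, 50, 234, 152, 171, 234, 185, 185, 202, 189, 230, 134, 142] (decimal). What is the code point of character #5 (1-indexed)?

U+1F6C4

Offset 0: leading byte 0xF4 = 11110100 → 4-byte char #1 = F4 8E 9C 8B.
Offset 4: leading byte 0xCE = 11001110 → 2-byte char #2 = CE B4.
Offset 6: leading byte 0xEF = 11101111 → 3-byte char #3 = EF A4 86.
Offset 9: leading byte 0xE4 = 11100100 → 3-byte char #4 = E4 B1 87.
Offset 12: leading byte 0xF0 = 11110000 → 4-byte char #5 = F0 9F 9B 84.
Leading byte 0xF0 = 11110000 matches 11110xxx → 4-byte sequence.
Byte 1: 0xF0 = 11110000, payload 000 (3 bits).
Byte 2: 0x9F = 10011111 (10xxxxxx ✓), payload 011111.
Byte 3: 0x9B = 10011011 (10xxxxxx ✓), payload 011011.
Byte 4: 0x84 = 10000100 (10xxxxxx ✓), payload 000100.
Concatenate: 000011111011011000100 = 0x1F6C4 (21 bits → U+1F6C4).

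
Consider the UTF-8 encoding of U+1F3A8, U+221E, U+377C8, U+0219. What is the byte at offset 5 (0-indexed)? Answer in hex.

U+1F3A8 → 4-byte form F0 9F 8E A8 at offsets 0–3.
U+221E → 3-byte form E2 88 9E at offsets 4–6.
Offset 5 falls in char 2's range; it's byte 2 of E2 88 9E = 0x88.

0x88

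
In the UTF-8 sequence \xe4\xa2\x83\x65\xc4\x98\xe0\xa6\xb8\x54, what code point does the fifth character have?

U+0054

Offset 0: leading byte 0xE4 = 11100100 → 3-byte char #1 = E4 A2 83.
Offset 3: leading byte 0x65 = 01100101 → 1-byte char #2 = 65.
Offset 4: leading byte 0xC4 = 11000100 → 2-byte char #3 = C4 98.
Offset 6: leading byte 0xE0 = 11100000 → 3-byte char #4 = E0 A6 B8.
Offset 9: leading byte 0x54 = 01010100 → 1-byte char #5 = 54.
Leading byte 0x54 = 01010100 matches 0xxxxxxx → 1-byte sequence.
Byte 1: 0x54 = 01010100, payload 1010100 (7 bits).
Concatenate: 1010100 = 0x54 (7 bits → U+0054).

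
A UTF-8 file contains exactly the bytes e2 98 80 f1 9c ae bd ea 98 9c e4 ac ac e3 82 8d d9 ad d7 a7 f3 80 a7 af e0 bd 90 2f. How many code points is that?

10

Byte at offset 0: 0xE2 = 11100010 → 3-byte char (#1). Advance 3.
Byte at offset 3: 0xF1 = 11110001 → 4-byte char (#2). Advance 4.
Byte at offset 7: 0xEA = 11101010 → 3-byte char (#3). Advance 3.
Byte at offset 10: 0xE4 = 11100100 → 3-byte char (#4). Advance 3.
Byte at offset 13: 0xE3 = 11100011 → 3-byte char (#5). Advance 3.
Byte at offset 16: 0xD9 = 11011001 → 2-byte char (#6). Advance 2.
Byte at offset 18: 0xD7 = 11010111 → 2-byte char (#7). Advance 2.
Byte at offset 20: 0xF3 = 11110011 → 4-byte char (#8). Advance 4.
Byte at offset 24: 0xE0 = 11100000 → 3-byte char (#9). Advance 3.
Byte at offset 27: 0x2F = 00101111 → 1-byte char (#10). Advance 1.
Reached end at offset 28 after 10 code points.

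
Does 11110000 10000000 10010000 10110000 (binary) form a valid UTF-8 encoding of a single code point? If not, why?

Leading byte 0xF0 = 11110000 → 4-byte form.
Continuation bytes all match 10xxxxxx. Payload decodes to 0x430.
But 0x430 < 0x10000, the minimum for a 4-byte sequence — this is an overlong encoding.

invalid (overlong encoding)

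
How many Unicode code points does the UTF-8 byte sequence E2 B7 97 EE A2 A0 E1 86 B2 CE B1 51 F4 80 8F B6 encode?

6

Byte at offset 0: 0xE2 = 11100010 → 3-byte char (#1). Advance 3.
Byte at offset 3: 0xEE = 11101110 → 3-byte char (#2). Advance 3.
Byte at offset 6: 0xE1 = 11100001 → 3-byte char (#3). Advance 3.
Byte at offset 9: 0xCE = 11001110 → 2-byte char (#4). Advance 2.
Byte at offset 11: 0x51 = 01010001 → 1-byte char (#5). Advance 1.
Byte at offset 12: 0xF4 = 11110100 → 4-byte char (#6). Advance 4.
Reached end at offset 16 after 6 code points.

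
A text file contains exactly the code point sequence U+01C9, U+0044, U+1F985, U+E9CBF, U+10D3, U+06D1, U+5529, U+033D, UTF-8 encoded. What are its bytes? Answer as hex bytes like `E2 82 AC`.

C7 89 44 F0 9F A6 85 F3 A9 B2 BF E1 83 93 DB 91 E5 94 A9 CC BD

U+01C9: 2-byte form → C7 89.
U+0044: 1-byte form → 44.
U+1F985: 4-byte form → F0 9F A6 85.
U+E9CBF: 4-byte form → F3 A9 B2 BF.
U+10D3: 3-byte form → E1 83 93.
U+06D1: 2-byte form → DB 91.
U+5529: 3-byte form → E5 94 A9.
U+033D: 2-byte form → CC BD.
Concatenated (21 bytes): C7 89 44 F0 9F A6 85 F3 A9 B2 BF E1 83 93 DB 91 E5 94 A9 CC BD.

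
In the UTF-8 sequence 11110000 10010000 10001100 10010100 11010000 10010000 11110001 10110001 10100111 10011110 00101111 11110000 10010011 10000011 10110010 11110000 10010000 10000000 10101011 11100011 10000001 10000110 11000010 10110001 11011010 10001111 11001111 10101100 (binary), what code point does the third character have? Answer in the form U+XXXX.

Offset 0: leading byte 0xF0 = 11110000 → 4-byte char #1 = F0 90 8C 94.
Offset 4: leading byte 0xD0 = 11010000 → 2-byte char #2 = D0 90.
Offset 6: leading byte 0xF1 = 11110001 → 4-byte char #3 = F1 B1 A7 9E.
Leading byte 0xF1 = 11110001 matches 11110xxx → 4-byte sequence.
Byte 1: 0xF1 = 11110001, payload 001 (3 bits).
Byte 2: 0xB1 = 10110001 (10xxxxxx ✓), payload 110001.
Byte 3: 0xA7 = 10100111 (10xxxxxx ✓), payload 100111.
Byte 4: 0x9E = 10011110 (10xxxxxx ✓), payload 011110.
Concatenate: 001110001100111011110 = 0x719DE (21 bits → U+719DE).

U+719DE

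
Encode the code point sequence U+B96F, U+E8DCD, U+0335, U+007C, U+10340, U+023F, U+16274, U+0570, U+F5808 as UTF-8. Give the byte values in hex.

EB A5 AF F3 A8 B7 8D CC B5 7C F0 90 8D 80 C8 BF F0 96 89 B4 D5 B0 F3 B5 A0 88

U+B96F: 3-byte form → EB A5 AF.
U+E8DCD: 4-byte form → F3 A8 B7 8D.
U+0335: 2-byte form → CC B5.
U+007C: 1-byte form → 7C.
U+10340: 4-byte form → F0 90 8D 80.
U+023F: 2-byte form → C8 BF.
U+16274: 4-byte form → F0 96 89 B4.
U+0570: 2-byte form → D5 B0.
U+F5808: 4-byte form → F3 B5 A0 88.
Concatenated (26 bytes): EB A5 AF F3 A8 B7 8D CC B5 7C F0 90 8D 80 C8 BF F0 96 89 B4 D5 B0 F3 B5 A0 88.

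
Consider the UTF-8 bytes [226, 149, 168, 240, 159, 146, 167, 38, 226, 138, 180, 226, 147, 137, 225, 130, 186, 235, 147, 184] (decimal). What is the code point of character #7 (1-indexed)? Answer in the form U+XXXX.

Offset 0: leading byte 0xE2 = 11100010 → 3-byte char #1 = E2 95 A8.
Offset 3: leading byte 0xF0 = 11110000 → 4-byte char #2 = F0 9F 92 A7.
Offset 7: leading byte 0x26 = 00100110 → 1-byte char #3 = 26.
Offset 8: leading byte 0xE2 = 11100010 → 3-byte char #4 = E2 8A B4.
Offset 11: leading byte 0xE2 = 11100010 → 3-byte char #5 = E2 93 89.
Offset 14: leading byte 0xE1 = 11100001 → 3-byte char #6 = E1 82 BA.
Offset 17: leading byte 0xEB = 11101011 → 3-byte char #7 = EB 93 B8.
Leading byte 0xEB = 11101011 matches 1110xxxx → 3-byte sequence.
Byte 1: 0xEB = 11101011, payload 1011 (4 bits).
Byte 2: 0x93 = 10010011 (10xxxxxx ✓), payload 010011.
Byte 3: 0xB8 = 10111000 (10xxxxxx ✓), payload 111000.
Concatenate: 1011010011111000 = 0xB4F8 (16 bits → U+B4F8).

U+B4F8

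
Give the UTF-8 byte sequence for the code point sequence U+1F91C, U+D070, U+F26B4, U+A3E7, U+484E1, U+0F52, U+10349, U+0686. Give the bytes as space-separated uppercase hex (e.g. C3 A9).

U+1F91C: 4-byte form → F0 9F A4 9C.
U+D070: 3-byte form → ED 81 B0.
U+F26B4: 4-byte form → F3 B2 9A B4.
U+A3E7: 3-byte form → EA 8F A7.
U+484E1: 4-byte form → F1 88 93 A1.
U+0F52: 3-byte form → E0 BD 92.
U+10349: 4-byte form → F0 90 8D 89.
U+0686: 2-byte form → DA 86.
Concatenated (27 bytes): F0 9F A4 9C ED 81 B0 F3 B2 9A B4 EA 8F A7 F1 88 93 A1 E0 BD 92 F0 90 8D 89 DA 86.

F0 9F A4 9C ED 81 B0 F3 B2 9A B4 EA 8F A7 F1 88 93 A1 E0 BD 92 F0 90 8D 89 DA 86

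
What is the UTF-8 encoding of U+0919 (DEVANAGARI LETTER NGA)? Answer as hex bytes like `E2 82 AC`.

E0 A4 99

U+0919 = 0x919 = 2329 decimal. In range U+0800–U+FFFF → 3-byte form: 1110xxxx 10xxxxxx 10xxxxxx.
Binary (16 bits): 0000100100011001.
Split 4+6+6: 0000 | 100100 | 011001.
Byte 1: 11100000 = 0xE0.
Byte 2: 10100100 = 0xA4.
Byte 3: 10011001 = 0x99.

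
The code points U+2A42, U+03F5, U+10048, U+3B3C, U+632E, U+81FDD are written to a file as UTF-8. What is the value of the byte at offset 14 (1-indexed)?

0x8C

1-indexed offset 14 is 0-indexed offset 13.
U+2A42 → 3-byte form E2 A9 82 at offsets 0–2.
U+03F5 → 2-byte form CF B5 at offsets 3–4.
U+10048 → 4-byte form F0 90 81 88 at offsets 5–8.
U+3B3C → 3-byte form E3 AC BC at offsets 9–11.
U+632E → 3-byte form E6 8C AE at offsets 12–14.
Offset 13 falls in char 5's range; it's byte 2 of E6 8C AE = 0x8C.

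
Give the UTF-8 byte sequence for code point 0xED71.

EE B5 B1

U+ED71 = 0xED71 = 60785 decimal. In range U+0800–U+FFFF → 3-byte form: 1110xxxx 10xxxxxx 10xxxxxx.
Binary (16 bits): 1110110101110001.
Split 4+6+6: 1110 | 110101 | 110001.
Byte 1: 11101110 = 0xEE.
Byte 2: 10110101 = 0xB5.
Byte 3: 10110001 = 0xB1.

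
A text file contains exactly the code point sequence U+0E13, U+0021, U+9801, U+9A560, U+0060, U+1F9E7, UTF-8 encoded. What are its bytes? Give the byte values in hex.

E0 B8 93 21 E9 A0 81 F2 9A 95 A0 60 F0 9F A7 A7

U+0E13: 3-byte form → E0 B8 93.
U+0021: 1-byte form → 21.
U+9801: 3-byte form → E9 A0 81.
U+9A560: 4-byte form → F2 9A 95 A0.
U+0060: 1-byte form → 60.
U+1F9E7: 4-byte form → F0 9F A7 A7.
Concatenated (16 bytes): E0 B8 93 21 E9 A0 81 F2 9A 95 A0 60 F0 9F A7 A7.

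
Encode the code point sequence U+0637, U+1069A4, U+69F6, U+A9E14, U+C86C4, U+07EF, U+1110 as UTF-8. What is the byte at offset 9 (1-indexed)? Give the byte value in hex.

0xB6

1-indexed offset 9 is 0-indexed offset 8.
U+0637 → 2-byte form D8 B7 at offsets 0–1.
U+1069A4 → 4-byte form F4 86 A6 A4 at offsets 2–5.
U+69F6 → 3-byte form E6 A7 B6 at offsets 6–8.
Offset 8 falls in char 3's range; it's byte 3 of E6 A7 B6 = 0xB6.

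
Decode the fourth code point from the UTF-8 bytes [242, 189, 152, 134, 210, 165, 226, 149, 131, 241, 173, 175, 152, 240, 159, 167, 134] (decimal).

Offset 0: leading byte 0xF2 = 11110010 → 4-byte char #1 = F2 BD 98 86.
Offset 4: leading byte 0xD2 = 11010010 → 2-byte char #2 = D2 A5.
Offset 6: leading byte 0xE2 = 11100010 → 3-byte char #3 = E2 95 83.
Offset 9: leading byte 0xF1 = 11110001 → 4-byte char #4 = F1 AD AF 98.
Leading byte 0xF1 = 11110001 matches 11110xxx → 4-byte sequence.
Byte 1: 0xF1 = 11110001, payload 001 (3 bits).
Byte 2: 0xAD = 10101101 (10xxxxxx ✓), payload 101101.
Byte 3: 0xAF = 10101111 (10xxxxxx ✓), payload 101111.
Byte 4: 0x98 = 10011000 (10xxxxxx ✓), payload 011000.
Concatenate: 001101101101111011000 = 0x6DBD8 (21 bits → U+6DBD8).

U+6DBD8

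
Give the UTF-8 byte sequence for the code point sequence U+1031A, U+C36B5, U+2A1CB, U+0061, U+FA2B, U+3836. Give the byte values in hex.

U+1031A: 4-byte form → F0 90 8C 9A.
U+C36B5: 4-byte form → F3 83 9A B5.
U+2A1CB: 4-byte form → F0 AA 87 8B.
U+0061: 1-byte form → 61.
U+FA2B: 3-byte form → EF A8 AB.
U+3836: 3-byte form → E3 A0 B6.
Concatenated (19 bytes): F0 90 8C 9A F3 83 9A B5 F0 AA 87 8B 61 EF A8 AB E3 A0 B6.

F0 90 8C 9A F3 83 9A B5 F0 AA 87 8B 61 EF A8 AB E3 A0 B6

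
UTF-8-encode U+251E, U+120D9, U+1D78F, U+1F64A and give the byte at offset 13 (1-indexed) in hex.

0x9F

1-indexed offset 13 is 0-indexed offset 12.
U+251E → 3-byte form E2 94 9E at offsets 0–2.
U+120D9 → 4-byte form F0 92 83 99 at offsets 3–6.
U+1D78F → 4-byte form F0 9D 9E 8F at offsets 7–10.
U+1F64A → 4-byte form F0 9F 99 8A at offsets 11–14.
Offset 12 falls in char 4's range; it's byte 2 of F0 9F 99 8A = 0x9F.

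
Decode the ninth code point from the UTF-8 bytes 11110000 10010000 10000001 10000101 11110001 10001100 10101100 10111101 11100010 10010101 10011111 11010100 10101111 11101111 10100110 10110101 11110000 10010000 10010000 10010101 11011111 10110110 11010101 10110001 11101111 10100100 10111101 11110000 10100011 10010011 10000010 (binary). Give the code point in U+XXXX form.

Offset 0: leading byte 0xF0 = 11110000 → 4-byte char #1 = F0 90 81 85.
Offset 4: leading byte 0xF1 = 11110001 → 4-byte char #2 = F1 8C AC BD.
Offset 8: leading byte 0xE2 = 11100010 → 3-byte char #3 = E2 95 9F.
Offset 11: leading byte 0xD4 = 11010100 → 2-byte char #4 = D4 AF.
Offset 13: leading byte 0xEF = 11101111 → 3-byte char #5 = EF A6 B5.
Offset 16: leading byte 0xF0 = 11110000 → 4-byte char #6 = F0 90 90 95.
Offset 20: leading byte 0xDF = 11011111 → 2-byte char #7 = DF B6.
Offset 22: leading byte 0xD5 = 11010101 → 2-byte char #8 = D5 B1.
Offset 24: leading byte 0xEF = 11101111 → 3-byte char #9 = EF A4 BD.
Leading byte 0xEF = 11101111 matches 1110xxxx → 3-byte sequence.
Byte 1: 0xEF = 11101111, payload 1111 (4 bits).
Byte 2: 0xA4 = 10100100 (10xxxxxx ✓), payload 100100.
Byte 3: 0xBD = 10111101 (10xxxxxx ✓), payload 111101.
Concatenate: 1111100100111101 = 0xF93D (16 bits → U+F93D).

U+F93D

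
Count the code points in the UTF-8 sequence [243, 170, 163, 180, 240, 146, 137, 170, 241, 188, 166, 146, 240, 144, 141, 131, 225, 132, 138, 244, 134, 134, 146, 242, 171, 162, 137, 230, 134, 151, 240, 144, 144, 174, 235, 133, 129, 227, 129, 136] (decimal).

Byte at offset 0: 0xF3 = 11110011 → 4-byte char (#1). Advance 4.
Byte at offset 4: 0xF0 = 11110000 → 4-byte char (#2). Advance 4.
Byte at offset 8: 0xF1 = 11110001 → 4-byte char (#3). Advance 4.
Byte at offset 12: 0xF0 = 11110000 → 4-byte char (#4). Advance 4.
Byte at offset 16: 0xE1 = 11100001 → 3-byte char (#5). Advance 3.
Byte at offset 19: 0xF4 = 11110100 → 4-byte char (#6). Advance 4.
Byte at offset 23: 0xF2 = 11110010 → 4-byte char (#7). Advance 4.
Byte at offset 27: 0xE6 = 11100110 → 3-byte char (#8). Advance 3.
Byte at offset 30: 0xF0 = 11110000 → 4-byte char (#9). Advance 4.
Byte at offset 34: 0xEB = 11101011 → 3-byte char (#10). Advance 3.
Byte at offset 37: 0xE3 = 11100011 → 3-byte char (#11). Advance 3.
Reached end at offset 40 after 11 code points.

11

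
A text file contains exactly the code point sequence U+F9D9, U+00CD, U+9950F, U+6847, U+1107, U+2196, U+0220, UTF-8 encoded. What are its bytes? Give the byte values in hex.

U+F9D9: 3-byte form → EF A7 99.
U+00CD: 2-byte form → C3 8D.
U+9950F: 4-byte form → F2 99 94 8F.
U+6847: 3-byte form → E6 A1 87.
U+1107: 3-byte form → E1 84 87.
U+2196: 3-byte form → E2 86 96.
U+0220: 2-byte form → C8 A0.
Concatenated (20 bytes): EF A7 99 C3 8D F2 99 94 8F E6 A1 87 E1 84 87 E2 86 96 C8 A0.

EF A7 99 C3 8D F2 99 94 8F E6 A1 87 E1 84 87 E2 86 96 C8 A0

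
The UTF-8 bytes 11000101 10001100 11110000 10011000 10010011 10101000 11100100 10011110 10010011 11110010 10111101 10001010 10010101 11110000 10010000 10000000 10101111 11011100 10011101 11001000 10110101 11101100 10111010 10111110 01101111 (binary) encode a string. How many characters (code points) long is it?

Byte at offset 0: 0xC5 = 11000101 → 2-byte char (#1). Advance 2.
Byte at offset 2: 0xF0 = 11110000 → 4-byte char (#2). Advance 4.
Byte at offset 6: 0xE4 = 11100100 → 3-byte char (#3). Advance 3.
Byte at offset 9: 0xF2 = 11110010 → 4-byte char (#4). Advance 4.
Byte at offset 13: 0xF0 = 11110000 → 4-byte char (#5). Advance 4.
Byte at offset 17: 0xDC = 11011100 → 2-byte char (#6). Advance 2.
Byte at offset 19: 0xC8 = 11001000 → 2-byte char (#7). Advance 2.
Byte at offset 21: 0xEC = 11101100 → 3-byte char (#8). Advance 3.
Byte at offset 24: 0x6F = 01101111 → 1-byte char (#9). Advance 1.
Reached end at offset 25 after 9 code points.

9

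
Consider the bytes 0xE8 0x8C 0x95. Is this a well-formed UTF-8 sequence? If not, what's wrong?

valid

Leading byte 0xE8 = 11101000 → 3-byte form.
Continuation bytes 0x8C=10001100, 0x95=10010101 all match 10xxxxxx.
Decoded value 0x8315 is ≥ 0x800 (shortest form) and not a surrogate.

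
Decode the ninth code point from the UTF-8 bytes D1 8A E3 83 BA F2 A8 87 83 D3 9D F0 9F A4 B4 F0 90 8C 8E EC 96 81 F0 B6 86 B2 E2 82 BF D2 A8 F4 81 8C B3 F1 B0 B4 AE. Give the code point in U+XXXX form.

U+20BF

Offset 0: leading byte 0xD1 = 11010001 → 2-byte char #1 = D1 8A.
Offset 2: leading byte 0xE3 = 11100011 → 3-byte char #2 = E3 83 BA.
Offset 5: leading byte 0xF2 = 11110010 → 4-byte char #3 = F2 A8 87 83.
Offset 9: leading byte 0xD3 = 11010011 → 2-byte char #4 = D3 9D.
Offset 11: leading byte 0xF0 = 11110000 → 4-byte char #5 = F0 9F A4 B4.
Offset 15: leading byte 0xF0 = 11110000 → 4-byte char #6 = F0 90 8C 8E.
Offset 19: leading byte 0xEC = 11101100 → 3-byte char #7 = EC 96 81.
Offset 22: leading byte 0xF0 = 11110000 → 4-byte char #8 = F0 B6 86 B2.
Offset 26: leading byte 0xE2 = 11100010 → 3-byte char #9 = E2 82 BF.
Leading byte 0xE2 = 11100010 matches 1110xxxx → 3-byte sequence.
Byte 1: 0xE2 = 11100010, payload 0010 (4 bits).
Byte 2: 0x82 = 10000010 (10xxxxxx ✓), payload 000010.
Byte 3: 0xBF = 10111111 (10xxxxxx ✓), payload 111111.
Concatenate: 0010000010111111 = 0x20BF (16 bits → U+20BF).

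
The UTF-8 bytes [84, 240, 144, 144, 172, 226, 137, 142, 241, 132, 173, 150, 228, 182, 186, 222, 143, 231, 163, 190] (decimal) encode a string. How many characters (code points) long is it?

7

Byte at offset 0: 0x54 = 01010100 → 1-byte char (#1). Advance 1.
Byte at offset 1: 0xF0 = 11110000 → 4-byte char (#2). Advance 4.
Byte at offset 5: 0xE2 = 11100010 → 3-byte char (#3). Advance 3.
Byte at offset 8: 0xF1 = 11110001 → 4-byte char (#4). Advance 4.
Byte at offset 12: 0xE4 = 11100100 → 3-byte char (#5). Advance 3.
Byte at offset 15: 0xDE = 11011110 → 2-byte char (#6). Advance 2.
Byte at offset 17: 0xE7 = 11100111 → 3-byte char (#7). Advance 3.
Reached end at offset 20 after 7 code points.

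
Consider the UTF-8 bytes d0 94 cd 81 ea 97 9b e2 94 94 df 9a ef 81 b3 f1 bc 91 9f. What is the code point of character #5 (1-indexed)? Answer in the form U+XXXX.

U+07DA

Offset 0: leading byte 0xD0 = 11010000 → 2-byte char #1 = D0 94.
Offset 2: leading byte 0xCD = 11001101 → 2-byte char #2 = CD 81.
Offset 4: leading byte 0xEA = 11101010 → 3-byte char #3 = EA 97 9B.
Offset 7: leading byte 0xE2 = 11100010 → 3-byte char #4 = E2 94 94.
Offset 10: leading byte 0xDF = 11011111 → 2-byte char #5 = DF 9A.
Leading byte 0xDF = 11011111 matches 110xxxxx → 2-byte sequence.
Byte 1: 0xDF = 11011111, payload 11111 (5 bits).
Byte 2: 0x9A = 10011010 (10xxxxxx ✓), payload 011010.
Concatenate: 11111011010 = 0x7DA (11 bits → U+07DA).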